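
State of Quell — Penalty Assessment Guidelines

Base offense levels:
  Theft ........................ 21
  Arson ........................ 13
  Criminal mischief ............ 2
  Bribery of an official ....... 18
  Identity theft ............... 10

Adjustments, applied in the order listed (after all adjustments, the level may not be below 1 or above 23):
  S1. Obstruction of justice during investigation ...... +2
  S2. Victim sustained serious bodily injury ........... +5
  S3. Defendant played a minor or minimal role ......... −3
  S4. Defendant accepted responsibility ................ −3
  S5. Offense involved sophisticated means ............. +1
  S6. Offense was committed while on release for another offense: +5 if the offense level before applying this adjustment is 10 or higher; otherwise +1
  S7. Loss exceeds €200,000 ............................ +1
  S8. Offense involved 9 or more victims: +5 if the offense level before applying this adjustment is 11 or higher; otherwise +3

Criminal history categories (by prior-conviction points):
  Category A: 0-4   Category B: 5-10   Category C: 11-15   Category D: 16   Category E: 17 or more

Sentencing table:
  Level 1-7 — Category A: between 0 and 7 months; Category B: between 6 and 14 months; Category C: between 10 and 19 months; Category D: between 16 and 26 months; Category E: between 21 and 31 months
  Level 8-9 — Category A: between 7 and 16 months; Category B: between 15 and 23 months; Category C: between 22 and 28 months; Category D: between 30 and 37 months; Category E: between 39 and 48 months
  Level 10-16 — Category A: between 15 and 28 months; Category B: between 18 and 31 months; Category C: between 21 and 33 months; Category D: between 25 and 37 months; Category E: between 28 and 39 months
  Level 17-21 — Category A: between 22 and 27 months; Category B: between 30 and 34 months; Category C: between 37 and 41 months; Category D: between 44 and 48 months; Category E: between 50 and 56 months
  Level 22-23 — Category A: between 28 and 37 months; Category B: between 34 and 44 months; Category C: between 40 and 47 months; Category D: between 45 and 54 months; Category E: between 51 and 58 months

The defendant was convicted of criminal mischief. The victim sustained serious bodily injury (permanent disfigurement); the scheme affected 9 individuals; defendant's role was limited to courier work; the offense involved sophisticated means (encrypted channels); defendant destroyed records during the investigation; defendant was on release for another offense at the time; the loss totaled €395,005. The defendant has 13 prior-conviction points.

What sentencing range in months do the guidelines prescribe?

Base offense level for criminal mischief: 2.
S1 applies: 2 + 2 = 4.
S2 applies: 4 + 5 = 9.
S3 applies: 9 − 3 = 6.
S5 applies: 6 + 1 = 7.
S6 applies (level before this adjustment is 7 < 10, so +1): 7 + 1 = 8.
S7 applies: 8 + 1 = 9.
S8 applies (level before this adjustment is 9 < 11, so +3): 9 + 3 = 12.
Final offense level: 12.
Criminal history: 13 prior points → Category C (11-15).
Level 12 falls in the 10-16 band.
Grid: Level 10-16 × Category C = 21-33 months.

21-33 months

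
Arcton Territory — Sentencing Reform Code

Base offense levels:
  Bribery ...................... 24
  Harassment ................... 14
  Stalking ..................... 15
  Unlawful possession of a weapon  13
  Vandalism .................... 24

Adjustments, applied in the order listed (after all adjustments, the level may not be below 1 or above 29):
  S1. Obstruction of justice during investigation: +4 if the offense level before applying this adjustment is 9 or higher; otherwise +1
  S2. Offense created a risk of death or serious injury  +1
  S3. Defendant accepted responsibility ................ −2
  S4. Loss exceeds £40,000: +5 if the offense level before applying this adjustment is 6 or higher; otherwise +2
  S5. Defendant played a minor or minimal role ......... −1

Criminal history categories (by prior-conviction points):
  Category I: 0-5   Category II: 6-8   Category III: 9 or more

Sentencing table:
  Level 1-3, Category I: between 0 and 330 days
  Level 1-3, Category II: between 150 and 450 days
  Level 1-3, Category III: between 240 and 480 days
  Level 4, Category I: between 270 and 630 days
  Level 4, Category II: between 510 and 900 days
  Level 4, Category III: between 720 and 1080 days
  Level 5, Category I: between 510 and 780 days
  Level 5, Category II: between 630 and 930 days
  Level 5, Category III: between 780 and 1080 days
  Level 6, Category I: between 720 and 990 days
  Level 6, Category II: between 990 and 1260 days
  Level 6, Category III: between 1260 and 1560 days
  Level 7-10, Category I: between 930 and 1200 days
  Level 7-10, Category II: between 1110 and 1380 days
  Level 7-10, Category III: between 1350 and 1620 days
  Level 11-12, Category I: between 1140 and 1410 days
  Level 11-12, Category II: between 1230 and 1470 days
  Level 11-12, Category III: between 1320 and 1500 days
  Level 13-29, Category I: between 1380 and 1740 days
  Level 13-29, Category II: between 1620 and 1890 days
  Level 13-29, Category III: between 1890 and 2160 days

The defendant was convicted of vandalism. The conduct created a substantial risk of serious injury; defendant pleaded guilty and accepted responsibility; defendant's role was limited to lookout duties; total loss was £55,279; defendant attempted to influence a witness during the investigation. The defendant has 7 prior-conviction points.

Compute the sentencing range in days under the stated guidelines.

Base offense level for vandalism: 24.
S1 applies (level before this adjustment is 24 ≥ 9, so +4): 24 + 4 = 28.
S2 applies: 28 + 1 = 29.
S3 applies: 29 − 2 = 27.
S4 applies (level before this adjustment is 27 ≥ 6, so +5): 27 + 5 = 32.
S5 applies: 32 − 1 = 31.
Level 31 exceeds the maximum of 29; capped at 29.
Final offense level: 29.
Criminal history: 7 prior points → Category II (6-8).
Level 29 falls in the 13-29 band.
Grid: Level 13-29 × Category II = 1620-1890 days.

1620-1890 days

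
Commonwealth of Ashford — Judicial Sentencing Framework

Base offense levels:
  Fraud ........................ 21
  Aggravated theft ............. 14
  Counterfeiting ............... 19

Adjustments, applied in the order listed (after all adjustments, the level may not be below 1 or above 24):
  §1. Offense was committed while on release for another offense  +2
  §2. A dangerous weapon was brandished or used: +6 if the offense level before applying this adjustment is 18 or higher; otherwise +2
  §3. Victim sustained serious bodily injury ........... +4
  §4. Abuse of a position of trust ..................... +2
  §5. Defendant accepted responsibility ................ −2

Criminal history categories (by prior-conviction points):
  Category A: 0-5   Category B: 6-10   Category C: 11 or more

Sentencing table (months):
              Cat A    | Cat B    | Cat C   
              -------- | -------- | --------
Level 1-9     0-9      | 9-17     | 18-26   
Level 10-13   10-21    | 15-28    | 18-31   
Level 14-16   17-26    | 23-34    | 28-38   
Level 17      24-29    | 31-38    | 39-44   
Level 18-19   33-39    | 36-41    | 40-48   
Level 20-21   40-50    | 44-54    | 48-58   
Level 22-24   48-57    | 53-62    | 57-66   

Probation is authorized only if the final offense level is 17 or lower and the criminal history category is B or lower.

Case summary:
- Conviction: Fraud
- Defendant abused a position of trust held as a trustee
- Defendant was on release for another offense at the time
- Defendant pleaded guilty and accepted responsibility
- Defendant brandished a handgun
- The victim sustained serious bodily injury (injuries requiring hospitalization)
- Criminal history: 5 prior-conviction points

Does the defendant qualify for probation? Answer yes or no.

Base offense level for fraud: 21.
§1 applies: 21 + 2 = 23.
§2 applies (level before this adjustment is 23 ≥ 18, so +6): 23 + 6 = 29.
§3 applies: 29 + 4 = 33.
§4 applies: 33 + 2 = 35.
§5 applies: 35 − 2 = 33.
Level 33 exceeds the maximum of 24; capped at 24.
Final offense level: 24.
Criminal history: 5 prior points → Category A (0-5).
Level 24 falls in the 22-24 band.
Grid: Level 22-24 × Category A = 48-57 months.
Probation check: level 24 > 17 and category A ≤ B → not eligible.

No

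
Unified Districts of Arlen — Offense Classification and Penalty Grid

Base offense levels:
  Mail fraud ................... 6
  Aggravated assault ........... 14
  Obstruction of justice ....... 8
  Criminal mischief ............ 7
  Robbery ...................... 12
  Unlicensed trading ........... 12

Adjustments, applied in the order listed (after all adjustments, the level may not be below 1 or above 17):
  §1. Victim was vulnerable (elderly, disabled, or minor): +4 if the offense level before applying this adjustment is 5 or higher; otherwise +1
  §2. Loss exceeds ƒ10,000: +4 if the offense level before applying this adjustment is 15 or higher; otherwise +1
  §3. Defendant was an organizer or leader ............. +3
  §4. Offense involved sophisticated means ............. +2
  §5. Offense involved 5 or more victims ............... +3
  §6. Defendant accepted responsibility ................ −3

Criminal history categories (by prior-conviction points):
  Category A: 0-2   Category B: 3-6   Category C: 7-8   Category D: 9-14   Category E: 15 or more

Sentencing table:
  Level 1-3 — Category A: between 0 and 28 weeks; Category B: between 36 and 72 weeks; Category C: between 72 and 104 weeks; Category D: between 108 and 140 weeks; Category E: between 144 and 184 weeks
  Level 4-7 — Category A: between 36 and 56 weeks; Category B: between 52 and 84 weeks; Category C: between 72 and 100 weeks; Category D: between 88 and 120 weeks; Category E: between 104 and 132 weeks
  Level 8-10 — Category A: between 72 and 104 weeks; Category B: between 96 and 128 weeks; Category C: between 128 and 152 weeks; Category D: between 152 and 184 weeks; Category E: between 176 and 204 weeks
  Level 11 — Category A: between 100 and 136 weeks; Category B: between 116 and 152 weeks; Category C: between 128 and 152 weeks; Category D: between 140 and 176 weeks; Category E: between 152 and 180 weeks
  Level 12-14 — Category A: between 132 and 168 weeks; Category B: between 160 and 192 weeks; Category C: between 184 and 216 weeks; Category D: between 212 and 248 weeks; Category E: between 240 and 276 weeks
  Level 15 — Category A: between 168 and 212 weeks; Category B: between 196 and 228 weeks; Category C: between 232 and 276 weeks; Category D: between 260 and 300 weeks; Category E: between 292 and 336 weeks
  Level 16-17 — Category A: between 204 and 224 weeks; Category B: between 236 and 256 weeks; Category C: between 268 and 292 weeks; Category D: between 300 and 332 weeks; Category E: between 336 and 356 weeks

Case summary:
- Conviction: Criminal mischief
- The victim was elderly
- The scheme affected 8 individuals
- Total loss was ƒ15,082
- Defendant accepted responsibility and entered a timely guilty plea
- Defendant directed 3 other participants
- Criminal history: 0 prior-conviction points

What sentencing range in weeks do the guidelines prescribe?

168-212 weeks

Base offense level for criminal mischief: 7.
§1 applies (level before this adjustment is 7 ≥ 5, so +4): 7 + 4 = 11.
§2 applies (level before this adjustment is 11 < 15, so +1): 11 + 1 = 12.
§3 applies: 12 + 3 = 15.
§4 does not apply.
§5 applies: 15 + 3 = 18.
§6 applies: 18 − 3 = 15.
Final offense level: 15.
Criminal history: 0 prior points → Category A (0-2).
Level 15 falls in the 15 band.
Grid: Level 15 × Category A = 168-212 weeks.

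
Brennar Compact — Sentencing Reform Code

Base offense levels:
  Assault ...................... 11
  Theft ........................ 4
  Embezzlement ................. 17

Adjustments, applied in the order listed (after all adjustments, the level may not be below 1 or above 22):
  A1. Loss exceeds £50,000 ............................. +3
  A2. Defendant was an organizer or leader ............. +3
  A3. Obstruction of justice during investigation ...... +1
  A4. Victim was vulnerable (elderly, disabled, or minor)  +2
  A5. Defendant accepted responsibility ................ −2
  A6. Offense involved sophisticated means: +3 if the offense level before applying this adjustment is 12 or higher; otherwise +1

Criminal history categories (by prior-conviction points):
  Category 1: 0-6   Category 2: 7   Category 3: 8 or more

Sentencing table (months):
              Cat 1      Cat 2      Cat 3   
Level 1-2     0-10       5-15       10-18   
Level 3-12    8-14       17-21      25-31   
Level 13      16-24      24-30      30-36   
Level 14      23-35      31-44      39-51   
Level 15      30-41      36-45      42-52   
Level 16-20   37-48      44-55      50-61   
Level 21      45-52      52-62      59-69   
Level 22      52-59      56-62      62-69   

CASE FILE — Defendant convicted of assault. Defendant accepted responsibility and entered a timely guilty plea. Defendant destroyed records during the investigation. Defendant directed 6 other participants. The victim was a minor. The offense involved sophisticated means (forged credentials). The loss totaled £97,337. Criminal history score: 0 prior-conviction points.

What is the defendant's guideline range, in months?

45-52 months

Base offense level for assault: 11.
A1 applies: 11 + 3 = 14.
A2 applies: 14 + 3 = 17.
A3 applies: 17 + 1 = 18.
A4 applies: 18 + 2 = 20.
A5 applies: 20 − 2 = 18.
A6 applies (level before this adjustment is 18 ≥ 12, so +3): 18 + 3 = 21.
Final offense level: 21.
Criminal history: 0 prior points → Category 1 (0-6).
Level 21 falls in the 21 band.
Grid: Level 21 × Category 1 = 45-52 months.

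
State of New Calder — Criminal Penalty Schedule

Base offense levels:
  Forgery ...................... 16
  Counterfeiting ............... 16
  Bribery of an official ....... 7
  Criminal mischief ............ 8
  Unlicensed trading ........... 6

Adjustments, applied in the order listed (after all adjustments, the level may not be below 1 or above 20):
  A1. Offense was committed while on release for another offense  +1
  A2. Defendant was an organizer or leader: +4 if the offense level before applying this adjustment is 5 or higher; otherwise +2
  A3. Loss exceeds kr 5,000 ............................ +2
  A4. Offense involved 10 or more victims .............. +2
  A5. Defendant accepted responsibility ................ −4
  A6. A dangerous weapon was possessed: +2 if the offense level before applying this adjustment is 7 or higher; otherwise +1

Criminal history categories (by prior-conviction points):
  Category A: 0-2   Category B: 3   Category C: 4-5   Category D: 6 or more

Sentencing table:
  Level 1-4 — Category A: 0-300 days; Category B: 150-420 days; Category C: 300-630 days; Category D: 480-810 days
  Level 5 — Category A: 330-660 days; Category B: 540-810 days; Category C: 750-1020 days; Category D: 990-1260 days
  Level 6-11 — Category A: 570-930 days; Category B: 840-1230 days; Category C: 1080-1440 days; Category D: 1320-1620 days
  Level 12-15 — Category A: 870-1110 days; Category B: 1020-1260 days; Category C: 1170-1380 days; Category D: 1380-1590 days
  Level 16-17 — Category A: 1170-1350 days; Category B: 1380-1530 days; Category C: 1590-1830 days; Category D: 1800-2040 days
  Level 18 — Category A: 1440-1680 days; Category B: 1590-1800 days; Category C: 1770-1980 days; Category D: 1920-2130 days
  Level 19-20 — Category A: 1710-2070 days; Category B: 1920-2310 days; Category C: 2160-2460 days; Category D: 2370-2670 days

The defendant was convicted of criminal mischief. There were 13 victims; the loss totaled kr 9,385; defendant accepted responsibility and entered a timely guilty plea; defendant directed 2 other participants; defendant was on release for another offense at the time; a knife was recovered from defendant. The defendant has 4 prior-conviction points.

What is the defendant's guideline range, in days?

Base offense level for criminal mischief: 8.
A1 applies: 8 + 1 = 9.
A2 applies (level before this adjustment is 9 ≥ 5, so +4): 9 + 4 = 13.
A3 applies: 13 + 2 = 15.
A4 applies: 15 + 2 = 17.
A5 applies: 17 − 4 = 13.
A6 applies (level before this adjustment is 13 ≥ 7, so +2): 13 + 2 = 15.
Final offense level: 15.
Criminal history: 4 prior points → Category C (4-5).
Level 15 falls in the 12-15 band.
Grid: Level 12-15 × Category C = 1170-1380 days.

1170-1380 days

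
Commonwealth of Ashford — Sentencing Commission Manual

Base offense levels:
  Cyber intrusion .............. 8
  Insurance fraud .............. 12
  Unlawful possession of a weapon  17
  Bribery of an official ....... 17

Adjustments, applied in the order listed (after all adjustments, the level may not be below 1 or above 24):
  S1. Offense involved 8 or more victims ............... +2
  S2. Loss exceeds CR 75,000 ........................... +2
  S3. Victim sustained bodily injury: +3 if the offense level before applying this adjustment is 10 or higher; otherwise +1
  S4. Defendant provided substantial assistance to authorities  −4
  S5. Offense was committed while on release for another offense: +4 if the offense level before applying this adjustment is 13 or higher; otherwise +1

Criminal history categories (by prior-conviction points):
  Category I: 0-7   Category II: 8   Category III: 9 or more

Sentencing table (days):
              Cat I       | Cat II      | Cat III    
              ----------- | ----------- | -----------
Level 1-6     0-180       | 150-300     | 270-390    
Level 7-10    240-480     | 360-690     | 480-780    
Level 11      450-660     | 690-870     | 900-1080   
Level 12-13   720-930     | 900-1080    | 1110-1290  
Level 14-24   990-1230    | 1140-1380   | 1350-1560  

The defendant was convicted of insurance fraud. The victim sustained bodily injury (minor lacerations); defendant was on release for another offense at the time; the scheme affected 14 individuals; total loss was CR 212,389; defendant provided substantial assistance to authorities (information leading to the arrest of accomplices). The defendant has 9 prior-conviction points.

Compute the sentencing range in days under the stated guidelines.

1350-1560 days

Base offense level for insurance fraud: 12.
S1 applies: 12 + 2 = 14.
S2 applies: 14 + 2 = 16.
S3 applies (level before this adjustment is 16 ≥ 10, so +3): 16 + 3 = 19.
S4 applies: 19 − 4 = 15.
S5 applies (level before this adjustment is 15 ≥ 13, so +4): 15 + 4 = 19.
Final offense level: 19.
Criminal history: 9 prior points → Category III (9+).
Level 19 falls in the 14-24 band.
Grid: Level 14-24 × Category III = 1350-1560 days.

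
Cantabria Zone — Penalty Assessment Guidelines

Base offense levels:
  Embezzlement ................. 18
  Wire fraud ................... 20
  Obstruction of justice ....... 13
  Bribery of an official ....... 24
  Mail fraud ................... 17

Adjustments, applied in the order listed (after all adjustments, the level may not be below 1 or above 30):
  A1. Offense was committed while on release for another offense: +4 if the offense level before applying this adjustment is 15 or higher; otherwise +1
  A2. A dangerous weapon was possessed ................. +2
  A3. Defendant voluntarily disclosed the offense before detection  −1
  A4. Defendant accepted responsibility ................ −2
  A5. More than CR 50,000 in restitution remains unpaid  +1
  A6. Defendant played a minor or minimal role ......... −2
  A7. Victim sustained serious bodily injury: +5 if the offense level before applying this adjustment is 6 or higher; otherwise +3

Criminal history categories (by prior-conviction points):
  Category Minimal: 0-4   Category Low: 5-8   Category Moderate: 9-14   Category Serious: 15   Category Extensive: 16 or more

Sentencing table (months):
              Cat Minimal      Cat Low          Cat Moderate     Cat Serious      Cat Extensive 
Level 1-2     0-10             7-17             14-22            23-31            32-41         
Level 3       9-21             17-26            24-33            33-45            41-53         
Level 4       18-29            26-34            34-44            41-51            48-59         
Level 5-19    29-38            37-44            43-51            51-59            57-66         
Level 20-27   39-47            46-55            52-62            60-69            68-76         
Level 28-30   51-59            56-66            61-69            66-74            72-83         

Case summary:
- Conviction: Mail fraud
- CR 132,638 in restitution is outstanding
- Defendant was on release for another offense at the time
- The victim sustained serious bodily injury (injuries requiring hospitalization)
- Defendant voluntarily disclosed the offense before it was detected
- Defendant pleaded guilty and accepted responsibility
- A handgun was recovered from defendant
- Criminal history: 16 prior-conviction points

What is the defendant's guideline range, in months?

Base offense level for mail fraud: 17.
A1 applies (level before this adjustment is 17 ≥ 15, so +4): 17 + 4 = 21.
A2 applies: 21 + 2 = 23.
A3 applies: 23 − 1 = 22.
A4 applies: 22 − 2 = 20.
A5 applies: 20 + 1 = 21.
A6 does not apply.
A7 applies (level before this adjustment is 21 ≥ 6, so +5): 21 + 5 = 26.
Final offense level: 26.
Criminal history: 16 prior points → Category Extensive (16+).
Level 26 falls in the 20-27 band.
Grid: Level 20-27 × Category Extensive = 68-76 months.

68-76 months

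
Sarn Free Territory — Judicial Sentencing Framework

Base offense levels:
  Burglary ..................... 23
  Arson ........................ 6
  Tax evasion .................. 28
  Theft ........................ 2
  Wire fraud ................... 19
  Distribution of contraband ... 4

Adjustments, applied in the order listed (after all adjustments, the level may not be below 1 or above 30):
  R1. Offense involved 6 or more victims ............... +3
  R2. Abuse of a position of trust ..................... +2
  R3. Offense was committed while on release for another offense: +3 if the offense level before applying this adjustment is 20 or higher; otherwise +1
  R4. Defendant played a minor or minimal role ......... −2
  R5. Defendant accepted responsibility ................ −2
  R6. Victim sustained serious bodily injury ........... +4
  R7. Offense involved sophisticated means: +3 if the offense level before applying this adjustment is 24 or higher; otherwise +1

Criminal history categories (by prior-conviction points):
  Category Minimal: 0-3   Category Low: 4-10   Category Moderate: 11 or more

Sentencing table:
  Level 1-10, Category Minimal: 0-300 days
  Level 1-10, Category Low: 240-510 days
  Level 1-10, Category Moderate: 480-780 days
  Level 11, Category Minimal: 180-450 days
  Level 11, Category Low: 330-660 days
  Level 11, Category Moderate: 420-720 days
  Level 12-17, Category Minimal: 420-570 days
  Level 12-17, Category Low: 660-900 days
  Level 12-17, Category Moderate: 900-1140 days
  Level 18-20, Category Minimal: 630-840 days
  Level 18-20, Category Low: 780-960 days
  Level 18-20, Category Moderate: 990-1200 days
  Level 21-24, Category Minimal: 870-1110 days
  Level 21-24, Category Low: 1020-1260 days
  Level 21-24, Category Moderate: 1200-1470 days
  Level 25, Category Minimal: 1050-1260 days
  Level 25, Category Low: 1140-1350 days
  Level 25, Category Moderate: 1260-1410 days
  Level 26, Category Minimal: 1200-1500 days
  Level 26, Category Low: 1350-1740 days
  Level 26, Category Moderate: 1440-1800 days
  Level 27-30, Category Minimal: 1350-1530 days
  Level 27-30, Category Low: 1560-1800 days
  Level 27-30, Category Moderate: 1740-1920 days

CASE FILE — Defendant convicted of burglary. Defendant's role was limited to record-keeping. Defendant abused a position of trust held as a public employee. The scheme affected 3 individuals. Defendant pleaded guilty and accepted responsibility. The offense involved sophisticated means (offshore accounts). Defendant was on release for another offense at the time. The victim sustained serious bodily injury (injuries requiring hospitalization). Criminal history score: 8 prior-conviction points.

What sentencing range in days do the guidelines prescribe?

1560-1800 days

Base offense level for burglary: 23.
R1 does not apply.
R2 applies: 23 + 2 = 25.
R3 applies (level before this adjustment is 25 ≥ 20, so +3): 25 + 3 = 28.
R4 applies: 28 − 2 = 26.
R5 applies: 26 − 2 = 24.
R6 applies: 24 + 4 = 28.
R7 applies (level before this adjustment is 28 ≥ 24, so +3): 28 + 3 = 31.
Level 31 exceeds the maximum of 30; capped at 30.
Final offense level: 30.
Criminal history: 8 prior points → Category Low (4-10).
Level 30 falls in the 27-30 band.
Grid: Level 27-30 × Category Low = 1560-1800 days.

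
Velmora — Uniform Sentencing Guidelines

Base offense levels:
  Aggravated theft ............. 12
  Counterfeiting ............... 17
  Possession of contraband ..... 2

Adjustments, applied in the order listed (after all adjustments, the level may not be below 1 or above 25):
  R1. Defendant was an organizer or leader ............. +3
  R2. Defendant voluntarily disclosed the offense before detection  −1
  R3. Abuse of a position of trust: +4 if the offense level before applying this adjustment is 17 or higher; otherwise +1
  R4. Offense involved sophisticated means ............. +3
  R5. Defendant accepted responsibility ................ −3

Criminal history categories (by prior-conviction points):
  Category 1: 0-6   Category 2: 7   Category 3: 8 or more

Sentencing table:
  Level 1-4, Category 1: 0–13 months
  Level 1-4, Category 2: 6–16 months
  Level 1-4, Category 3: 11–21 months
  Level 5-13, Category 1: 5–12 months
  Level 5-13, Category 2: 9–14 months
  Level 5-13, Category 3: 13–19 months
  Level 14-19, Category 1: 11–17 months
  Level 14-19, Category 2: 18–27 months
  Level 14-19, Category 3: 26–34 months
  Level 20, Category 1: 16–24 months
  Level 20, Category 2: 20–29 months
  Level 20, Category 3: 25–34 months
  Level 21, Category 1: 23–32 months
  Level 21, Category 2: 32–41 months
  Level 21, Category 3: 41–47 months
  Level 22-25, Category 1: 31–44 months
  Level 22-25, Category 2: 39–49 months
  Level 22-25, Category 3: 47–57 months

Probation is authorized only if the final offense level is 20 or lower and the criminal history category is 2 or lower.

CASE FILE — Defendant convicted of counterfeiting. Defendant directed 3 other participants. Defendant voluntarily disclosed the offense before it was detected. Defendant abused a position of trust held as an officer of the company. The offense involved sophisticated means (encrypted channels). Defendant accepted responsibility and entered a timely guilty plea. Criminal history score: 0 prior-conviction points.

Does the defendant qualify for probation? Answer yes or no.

Base offense level for counterfeiting: 17.
R1 applies: 17 + 3 = 20.
R2 applies: 20 − 1 = 19.
R3 applies (level before this adjustment is 19 ≥ 17, so +4): 19 + 4 = 23.
R4 applies: 23 + 3 = 26.
R5 applies: 26 − 3 = 23.
Final offense level: 23.
Criminal history: 0 prior points → Category 1 (0-6).
Level 23 falls in the 22-25 band.
Grid: Level 22-25 × Category 1 = 31-44 months.
Probation check: level 23 > 20 and category 1 ≤ 2 → not eligible.

No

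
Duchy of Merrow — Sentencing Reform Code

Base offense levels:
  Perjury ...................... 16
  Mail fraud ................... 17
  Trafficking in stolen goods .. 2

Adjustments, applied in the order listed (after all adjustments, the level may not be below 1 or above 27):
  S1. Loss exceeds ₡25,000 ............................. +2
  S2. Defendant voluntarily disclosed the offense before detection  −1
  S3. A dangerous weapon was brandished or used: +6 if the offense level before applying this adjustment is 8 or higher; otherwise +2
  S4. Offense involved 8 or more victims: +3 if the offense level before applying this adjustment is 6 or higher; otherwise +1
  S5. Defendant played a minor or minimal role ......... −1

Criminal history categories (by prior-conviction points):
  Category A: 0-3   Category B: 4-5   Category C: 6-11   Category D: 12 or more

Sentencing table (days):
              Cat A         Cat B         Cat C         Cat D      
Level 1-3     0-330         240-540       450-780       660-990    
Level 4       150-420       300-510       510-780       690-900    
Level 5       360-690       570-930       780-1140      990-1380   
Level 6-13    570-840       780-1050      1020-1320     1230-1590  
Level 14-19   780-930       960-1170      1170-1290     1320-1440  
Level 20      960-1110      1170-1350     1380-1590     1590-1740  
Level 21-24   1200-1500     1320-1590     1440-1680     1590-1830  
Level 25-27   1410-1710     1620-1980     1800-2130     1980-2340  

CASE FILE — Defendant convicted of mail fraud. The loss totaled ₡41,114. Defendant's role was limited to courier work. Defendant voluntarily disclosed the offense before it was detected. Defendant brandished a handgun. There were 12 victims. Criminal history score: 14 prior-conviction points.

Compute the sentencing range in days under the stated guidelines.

1980-2340 days

Base offense level for mail fraud: 17.
S1 applies: 17 + 2 = 19.
S2 applies: 19 − 1 = 18.
S3 applies (level before this adjustment is 18 ≥ 8, so +6): 18 + 6 = 24.
S4 applies (level before this adjustment is 24 ≥ 6, so +3): 24 + 3 = 27.
S5 applies: 27 − 1 = 26.
Final offense level: 26.
Criminal history: 14 prior points → Category D (12+).
Level 26 falls in the 25-27 band.
Grid: Level 25-27 × Category D = 1980-2340 days.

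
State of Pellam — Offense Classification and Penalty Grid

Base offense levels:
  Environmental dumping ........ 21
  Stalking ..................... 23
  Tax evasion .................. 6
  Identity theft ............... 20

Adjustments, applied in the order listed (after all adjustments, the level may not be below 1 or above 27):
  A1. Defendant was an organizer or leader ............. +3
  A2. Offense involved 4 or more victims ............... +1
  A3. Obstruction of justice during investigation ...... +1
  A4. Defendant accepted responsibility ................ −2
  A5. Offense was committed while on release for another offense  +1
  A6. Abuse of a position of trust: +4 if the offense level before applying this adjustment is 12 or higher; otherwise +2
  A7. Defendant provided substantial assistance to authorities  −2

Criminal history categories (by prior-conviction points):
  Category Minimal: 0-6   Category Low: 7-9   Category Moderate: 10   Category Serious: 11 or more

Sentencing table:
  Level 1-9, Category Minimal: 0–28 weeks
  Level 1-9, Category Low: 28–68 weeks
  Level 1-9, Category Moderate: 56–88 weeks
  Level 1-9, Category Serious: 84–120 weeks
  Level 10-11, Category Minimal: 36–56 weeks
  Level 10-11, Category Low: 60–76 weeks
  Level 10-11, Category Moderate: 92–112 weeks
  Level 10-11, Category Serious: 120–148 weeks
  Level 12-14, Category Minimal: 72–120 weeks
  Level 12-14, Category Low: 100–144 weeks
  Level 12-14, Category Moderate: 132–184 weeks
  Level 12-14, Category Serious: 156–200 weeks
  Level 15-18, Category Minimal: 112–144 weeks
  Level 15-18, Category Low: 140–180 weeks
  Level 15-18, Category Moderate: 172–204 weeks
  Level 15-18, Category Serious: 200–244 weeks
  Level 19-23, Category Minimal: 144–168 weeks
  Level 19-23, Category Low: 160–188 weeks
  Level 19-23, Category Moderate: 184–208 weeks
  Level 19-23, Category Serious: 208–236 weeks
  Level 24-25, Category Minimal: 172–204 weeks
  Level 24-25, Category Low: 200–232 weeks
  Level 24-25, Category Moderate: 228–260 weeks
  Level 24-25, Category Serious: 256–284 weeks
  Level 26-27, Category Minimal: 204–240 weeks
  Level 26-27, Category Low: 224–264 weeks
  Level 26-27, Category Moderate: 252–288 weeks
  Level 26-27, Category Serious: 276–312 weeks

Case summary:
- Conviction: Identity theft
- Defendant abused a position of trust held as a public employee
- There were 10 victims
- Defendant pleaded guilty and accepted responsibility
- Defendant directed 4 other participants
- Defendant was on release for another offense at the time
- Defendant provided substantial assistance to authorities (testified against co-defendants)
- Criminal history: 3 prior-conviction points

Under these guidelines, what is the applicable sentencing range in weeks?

Base offense level for identity theft: 20.
A1 applies: 20 + 3 = 23.
A2 applies: 23 + 1 = 24.
A4 applies: 24 − 2 = 22.
A5 applies: 22 + 1 = 23.
A6 applies (level before this adjustment is 23 ≥ 12, so +4): 23 + 4 = 27.
A7 applies: 27 − 2 = 25.
Final offense level: 25.
Criminal history: 3 prior points → Category Minimal (0-6).
Level 25 falls in the 24-25 band.
Grid: Level 24-25 × Category Minimal = 172-204 weeks.

172-204 weeks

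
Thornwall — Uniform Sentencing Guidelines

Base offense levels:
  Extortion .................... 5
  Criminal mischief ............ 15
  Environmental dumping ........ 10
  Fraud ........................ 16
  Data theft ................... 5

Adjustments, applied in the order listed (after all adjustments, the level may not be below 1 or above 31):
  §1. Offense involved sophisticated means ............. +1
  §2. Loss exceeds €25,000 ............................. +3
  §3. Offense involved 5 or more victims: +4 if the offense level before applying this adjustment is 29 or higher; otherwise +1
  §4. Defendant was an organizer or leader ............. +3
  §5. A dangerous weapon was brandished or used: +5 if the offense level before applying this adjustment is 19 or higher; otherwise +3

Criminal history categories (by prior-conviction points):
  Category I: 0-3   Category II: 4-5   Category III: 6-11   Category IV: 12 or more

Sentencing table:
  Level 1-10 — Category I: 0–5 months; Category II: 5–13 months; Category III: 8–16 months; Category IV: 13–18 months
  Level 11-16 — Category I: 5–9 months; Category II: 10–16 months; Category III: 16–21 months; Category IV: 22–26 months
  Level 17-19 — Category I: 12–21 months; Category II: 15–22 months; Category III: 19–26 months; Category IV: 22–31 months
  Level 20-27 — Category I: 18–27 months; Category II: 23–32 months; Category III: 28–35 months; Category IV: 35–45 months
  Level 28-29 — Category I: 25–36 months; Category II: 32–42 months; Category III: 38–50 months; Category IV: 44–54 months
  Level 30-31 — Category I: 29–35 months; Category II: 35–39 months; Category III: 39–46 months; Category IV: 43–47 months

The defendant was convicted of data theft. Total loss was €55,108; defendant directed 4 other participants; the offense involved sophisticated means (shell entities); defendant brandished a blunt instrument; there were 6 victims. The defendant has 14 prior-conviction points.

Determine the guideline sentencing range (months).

22-26 months

Base offense level for data theft: 5.
§1 applies: 5 + 1 = 6.
§2 applies: 6 + 3 = 9.
§3 applies (level before this adjustment is 9 < 29, so +1): 9 + 1 = 10.
§4 applies: 10 + 3 = 13.
§5 applies (level before this adjustment is 13 < 19, so +3): 13 + 3 = 16.
Final offense level: 16.
Criminal history: 14 prior points → Category IV (12+).
Level 16 falls in the 11-16 band.
Grid: Level 11-16 × Category IV = 22-26 months.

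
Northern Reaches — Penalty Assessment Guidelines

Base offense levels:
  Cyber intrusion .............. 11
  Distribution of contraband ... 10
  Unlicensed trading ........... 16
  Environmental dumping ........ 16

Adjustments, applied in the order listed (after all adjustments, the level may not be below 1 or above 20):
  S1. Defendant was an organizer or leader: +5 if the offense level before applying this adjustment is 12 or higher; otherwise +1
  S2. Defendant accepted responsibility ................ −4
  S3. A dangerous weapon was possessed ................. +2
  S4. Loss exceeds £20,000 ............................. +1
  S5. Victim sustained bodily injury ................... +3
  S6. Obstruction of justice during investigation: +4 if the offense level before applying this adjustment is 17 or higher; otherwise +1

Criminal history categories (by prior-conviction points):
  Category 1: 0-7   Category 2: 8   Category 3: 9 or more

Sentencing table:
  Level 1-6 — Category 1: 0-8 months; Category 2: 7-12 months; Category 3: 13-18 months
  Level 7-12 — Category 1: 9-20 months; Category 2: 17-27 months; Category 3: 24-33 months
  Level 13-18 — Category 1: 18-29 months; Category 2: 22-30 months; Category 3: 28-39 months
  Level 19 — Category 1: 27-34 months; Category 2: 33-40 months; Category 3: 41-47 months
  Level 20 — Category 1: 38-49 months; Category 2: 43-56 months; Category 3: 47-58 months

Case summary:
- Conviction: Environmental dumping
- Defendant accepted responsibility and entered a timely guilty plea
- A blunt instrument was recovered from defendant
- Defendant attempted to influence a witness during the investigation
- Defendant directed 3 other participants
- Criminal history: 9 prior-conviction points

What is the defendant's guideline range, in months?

Base offense level for environmental dumping: 16.
S1 applies (level before this adjustment is 16 ≥ 12, so +5): 16 + 5 = 21.
S2 applies: 21 − 4 = 17.
S3 applies: 17 + 2 = 19.
S4 does not apply.
S5 does not apply.
S6 applies (level before this adjustment is 19 ≥ 17, so +4): 19 + 4 = 23.
Level 23 exceeds the maximum of 20; capped at 20.
Final offense level: 20.
Criminal history: 9 prior points → Category 3 (9+).
Level 20 falls in the 20 band.
Grid: Level 20 × Category 3 = 47-58 months.

47-58 months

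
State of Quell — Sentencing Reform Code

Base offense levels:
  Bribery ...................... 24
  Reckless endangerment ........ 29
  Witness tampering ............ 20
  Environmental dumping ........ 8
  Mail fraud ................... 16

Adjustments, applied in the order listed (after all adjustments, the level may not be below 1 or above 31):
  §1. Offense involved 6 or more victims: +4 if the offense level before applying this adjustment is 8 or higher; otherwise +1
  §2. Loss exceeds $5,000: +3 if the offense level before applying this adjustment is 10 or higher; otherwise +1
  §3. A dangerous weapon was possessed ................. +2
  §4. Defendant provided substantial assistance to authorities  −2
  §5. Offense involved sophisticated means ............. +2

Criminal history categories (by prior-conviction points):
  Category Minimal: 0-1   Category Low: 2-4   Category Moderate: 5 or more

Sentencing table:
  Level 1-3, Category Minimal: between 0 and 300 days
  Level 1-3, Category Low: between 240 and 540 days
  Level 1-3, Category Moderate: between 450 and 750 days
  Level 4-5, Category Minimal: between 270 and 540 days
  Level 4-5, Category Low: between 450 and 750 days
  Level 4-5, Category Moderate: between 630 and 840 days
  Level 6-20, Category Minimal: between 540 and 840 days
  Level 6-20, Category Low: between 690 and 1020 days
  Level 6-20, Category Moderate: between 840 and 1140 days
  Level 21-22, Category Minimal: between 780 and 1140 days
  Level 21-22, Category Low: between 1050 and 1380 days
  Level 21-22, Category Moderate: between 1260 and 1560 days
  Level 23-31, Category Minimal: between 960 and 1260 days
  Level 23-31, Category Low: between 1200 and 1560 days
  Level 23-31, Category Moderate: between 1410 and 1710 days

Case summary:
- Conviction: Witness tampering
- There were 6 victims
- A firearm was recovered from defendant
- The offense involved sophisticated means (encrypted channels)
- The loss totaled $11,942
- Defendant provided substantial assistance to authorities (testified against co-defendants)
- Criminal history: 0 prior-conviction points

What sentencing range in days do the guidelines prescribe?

Base offense level for witness tampering: 20.
§1 applies (level before this adjustment is 20 ≥ 8, so +4): 20 + 4 = 24.
§2 applies (level before this adjustment is 24 ≥ 10, so +3): 24 + 3 = 27.
§3 applies: 27 + 2 = 29.
§4 applies: 29 − 2 = 27.
§5 applies: 27 + 2 = 29.
Final offense level: 29.
Criminal history: 0 prior points → Category Minimal (0-1).
Level 29 falls in the 23-31 band.
Grid: Level 23-31 × Category Minimal = 960-1260 days.

960-1260 days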